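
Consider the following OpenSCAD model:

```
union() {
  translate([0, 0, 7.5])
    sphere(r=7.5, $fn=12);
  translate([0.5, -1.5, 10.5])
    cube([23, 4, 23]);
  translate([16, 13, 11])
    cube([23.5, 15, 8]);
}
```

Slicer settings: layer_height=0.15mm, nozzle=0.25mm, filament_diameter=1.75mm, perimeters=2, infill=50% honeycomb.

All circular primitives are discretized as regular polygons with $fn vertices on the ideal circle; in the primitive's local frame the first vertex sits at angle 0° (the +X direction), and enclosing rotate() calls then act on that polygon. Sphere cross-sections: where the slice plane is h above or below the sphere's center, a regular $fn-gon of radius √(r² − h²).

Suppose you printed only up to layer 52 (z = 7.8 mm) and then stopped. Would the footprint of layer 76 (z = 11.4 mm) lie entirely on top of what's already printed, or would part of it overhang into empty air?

Compare the two slices. At z = 7.8: the r=7.5 sphere contributes a regular 12-gon of circumradius √(7.5²−0.3²) = 7.494 (area = (12/2)·7.494²·sin(360°/12) = 168.48 mm²); the cube at (0.5, -1.5) is absent (z outside [10.5, 33.5]); the cube at (16, 13) does not reach this height (z outside [11, 19]); Taking the union: only the r=7.5 sphere is present, so the union is just that shape — area = 168.48 mm². At z = 11.4: the r=7.5 sphere slices to a regular 12-gon of circumradius 6.406 (√(r²−h²) with h=3.9 from center) (area = (12/2)·6.406²·sin(360°/12) = 123.12 mm²); the 23×4 cube at (0.5, -1.5) contributes its full rectangle (area 92.00 mm²); the 23.5×15 cube at (16, 13) contributes its full rectangle (area 352.50 mm²); Combining (union): the regions partially overlap — summed areas 567.62 mm² minus the doubly-counted overlap 22.49 mm² gives 545.13 mm² — area = 545.13 mm². Checking containment: at z = 11.4 the cross-section extends beyond the z = 7.8 cross-section by about 417.66 mm².

part overhangs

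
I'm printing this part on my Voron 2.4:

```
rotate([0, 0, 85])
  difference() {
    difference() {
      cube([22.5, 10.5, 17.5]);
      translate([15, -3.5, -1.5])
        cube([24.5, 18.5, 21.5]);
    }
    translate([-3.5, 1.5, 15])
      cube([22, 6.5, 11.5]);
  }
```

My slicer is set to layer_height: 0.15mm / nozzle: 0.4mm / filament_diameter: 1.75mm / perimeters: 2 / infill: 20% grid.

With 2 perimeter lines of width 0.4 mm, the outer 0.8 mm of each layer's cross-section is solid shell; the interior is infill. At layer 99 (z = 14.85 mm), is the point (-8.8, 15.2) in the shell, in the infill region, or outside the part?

shell

At z = 14.85 mm: the cube (footprint 22.5×10.5) is included at this height; the 24.5×18.5 cube at (15, -3.5) contributes its full rectangle; After the difference (first − rest): starting from the 22.5×10.5 cube, the 24.5×18.5 cube at (15, -3.5) partially overlaps it — only the 78.75 mm² overlap (of its 453.25 mm²) is removed, clipping the outline — 1 connected region; the cube at (-3.5, 1.5) does not reach this height (z outside [15, 26.5]); Subtracting the remaining from the first: none of the subtracted shapes is present at this height, so the result so far is unchanged — 1 connected region; (rotated 85° about Z; rotation is an isometry so areas/perimeters/island counts are preserved). Overall, the cross-section is a single solid region. Undo the 85° rotation: the query point maps to (14.375, 10.091) in the un-rotated model frame. The nearest boundary edge runs (0.00, 10.50)→(15.00, 10.50); distance from the point to it = 0.41 mm. The point is inside the cross-section, 0.41 mm from the nearest boundary — within the 0.8 mm shell band (2 × 0.4).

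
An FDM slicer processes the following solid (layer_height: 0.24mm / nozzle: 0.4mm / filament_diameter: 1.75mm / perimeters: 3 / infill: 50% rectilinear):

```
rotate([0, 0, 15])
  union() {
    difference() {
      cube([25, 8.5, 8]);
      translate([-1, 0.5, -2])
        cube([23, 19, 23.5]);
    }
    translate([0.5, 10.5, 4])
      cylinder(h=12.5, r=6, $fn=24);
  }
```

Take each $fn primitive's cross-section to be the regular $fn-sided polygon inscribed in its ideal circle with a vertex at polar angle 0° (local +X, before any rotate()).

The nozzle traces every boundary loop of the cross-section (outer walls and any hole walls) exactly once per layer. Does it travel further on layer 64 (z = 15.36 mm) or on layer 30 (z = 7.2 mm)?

Layer 64 (z = 15.36): the cube is not intersected at this z (z outside [0, 8]); the cube at (-1, 0.5) is present — its section is the full 23×19 rectangle (perimeter 84.00 mm); Taking the first minus the rest: the first operand is absent here, so nothing remains; the r=6 cylinder at (0.5, 10.5) gives a regular 24-gon of circumradius 6 (constant along its height) (perimeter = 2·24·6.000·sin(180°/24) = 37.59 mm); Merging all regions: only the r=6 cylinder at (0.5, 10.5) is present, so the union is just that shape — boundary = 37.59 mm; (rotated 15° about Z; rotation is an isometry so areas/perimeters/island counts are preserved). So its perimeter = 37.59 mm. Layer 30 (z = 7.2): the cube is present — its section is the full 25×8.5 rectangle (perimeter 67.00 mm); the 23×19 cube at (-1, 0.5) contributes its full rectangle (perimeter 84.00 mm); Taking the first minus the rest: starting from the 25×8.5 cube, the 23×19 cube at (-1, 0.5) partially overlaps it — only the 176.00 mm² overlap (of its 437.00 mm²) is removed, clipping the outline — boundary = 67.00 mm; the r=6 cylinder at (0.5, 10.5) gives a regular 24-gon of circumradius 6 (constant along its height) (perimeter = 2·24·6.000·sin(180°/24) = 37.59 mm); Merging all regions: the 2 present regions are separate (no shared area or edge), so areas and boundary lengths simply add and each stays a separate island — boundary = 104.59 mm; (rotated 15° about Z; rotation is an isometry so areas/perimeters/island counts are preserved). So its perimeter = 104.59 mm. Layer 30 is larger (104.59 vs 37.59 mm).

layer 30 (z = 7.2 mm)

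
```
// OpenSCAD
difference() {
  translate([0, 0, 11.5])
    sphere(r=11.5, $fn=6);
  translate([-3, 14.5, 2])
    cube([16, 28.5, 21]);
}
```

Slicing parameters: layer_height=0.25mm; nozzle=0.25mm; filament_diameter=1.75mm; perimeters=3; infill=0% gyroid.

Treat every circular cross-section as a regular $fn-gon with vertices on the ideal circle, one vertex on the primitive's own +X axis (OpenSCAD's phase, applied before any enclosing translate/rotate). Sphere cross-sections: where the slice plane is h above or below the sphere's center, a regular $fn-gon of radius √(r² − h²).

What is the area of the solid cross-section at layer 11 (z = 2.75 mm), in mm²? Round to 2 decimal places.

144.68 mm²

At z = 2.75 mm: the sphere: section is a regular 6-gon, circumradius = √(r²−h²) = √(11.5²−8.75²) = 7.462 (area = (6/2)·7.462²·sin(360°/6) = 144.68 mm²); the cube at (-3, 14.5) is present — its section is the full 16×28.5 rectangle (area 456.00 mm²); After the difference (first − rest): starting from the r=11.5 sphere (144.68 mm²), the 16×28.5 cube at (-3, 14.5) misses the remaining region (no effect) — area = 144.68 mm². Overall, the cross-section is a single solid region. Net area = 144.68 mm².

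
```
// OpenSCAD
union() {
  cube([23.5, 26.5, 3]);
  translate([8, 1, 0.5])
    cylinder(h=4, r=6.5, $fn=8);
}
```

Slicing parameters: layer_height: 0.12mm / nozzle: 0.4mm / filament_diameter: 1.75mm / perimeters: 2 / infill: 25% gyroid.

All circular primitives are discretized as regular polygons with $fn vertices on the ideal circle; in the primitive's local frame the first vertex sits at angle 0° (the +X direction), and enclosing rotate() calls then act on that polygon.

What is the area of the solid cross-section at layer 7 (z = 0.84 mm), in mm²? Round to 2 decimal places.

669.91 mm²

At z = 0.84 mm: the 23.5×26.5 cube contributes its full rectangle (area 622.75 mm²); the r=6.5 cylinder at (8, 1) contributes a regular 8-gon of circumradius 6.5 (area = (8/2)·6.500²·sin(360°/8) = 119.50 mm²); Merging all regions: the regions partially overlap — summed areas 742.25 mm² minus the doubly-counted overlap 72.34 mm² gives 669.91 mm² — area = 669.91 mm². Overall, the cross-section is a single solid region. Net area = 669.91 mm².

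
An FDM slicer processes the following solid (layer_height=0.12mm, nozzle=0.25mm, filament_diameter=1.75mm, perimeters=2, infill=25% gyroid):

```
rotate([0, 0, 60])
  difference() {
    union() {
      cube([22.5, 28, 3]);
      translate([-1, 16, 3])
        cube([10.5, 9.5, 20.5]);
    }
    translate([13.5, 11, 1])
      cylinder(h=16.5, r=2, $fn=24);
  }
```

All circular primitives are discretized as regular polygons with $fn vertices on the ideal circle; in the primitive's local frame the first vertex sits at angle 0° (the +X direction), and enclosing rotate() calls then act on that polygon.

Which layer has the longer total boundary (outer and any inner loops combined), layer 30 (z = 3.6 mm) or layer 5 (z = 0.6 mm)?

layer 5 (z = 0.6 mm)

Layer 30 (z = 3.6): the cube is absent (z outside [0, 3]); the cube at (-1, 16) is present — its section is the full 10.5×9.5 rectangle (perimeter 40.00 mm); Combining (union): only the 10.5×9.5 cube at (-1, 16) is present, so the union is just that shape — boundary = 40.00 mm; the r=2 cylinder at (13.5, 11) gives a regular 24-gon of circumradius 2 (constant along its height) (perimeter = 2·24·2.000·sin(180°/24) = 12.53 mm); After the difference (first − rest): starting from the result so far, the r=2 cylinder at (13.5, 11) misses the remaining region (no effect) — boundary = 40.00 mm; (whole slice rotated 60° about Z — lengths, areas and connectivity unchanged). So its perimeter = 40.00 mm. Layer 5 (z = 0.6): the cube is present — its section is the full 22.5×28 rectangle (perimeter 101.00 mm); the cube at (-1, 16) is absent (z outside [3, 23.5]); Merging all regions: only the 22.5×28 cube is present, so the union is just that shape — boundary = 101.00 mm; the cylinder at (13.5, 11) does not reach this height (z outside [1, 17.5]); Taking the first minus the rest: none of the subtracted shapes is present at this height, so the result so far is unchanged — boundary = 101.00 mm; (whole slice rotated 60° about Z — lengths, areas and connectivity unchanged). So its perimeter = 101.00 mm. Layer 5 is larger (101.00 vs 40.00 mm).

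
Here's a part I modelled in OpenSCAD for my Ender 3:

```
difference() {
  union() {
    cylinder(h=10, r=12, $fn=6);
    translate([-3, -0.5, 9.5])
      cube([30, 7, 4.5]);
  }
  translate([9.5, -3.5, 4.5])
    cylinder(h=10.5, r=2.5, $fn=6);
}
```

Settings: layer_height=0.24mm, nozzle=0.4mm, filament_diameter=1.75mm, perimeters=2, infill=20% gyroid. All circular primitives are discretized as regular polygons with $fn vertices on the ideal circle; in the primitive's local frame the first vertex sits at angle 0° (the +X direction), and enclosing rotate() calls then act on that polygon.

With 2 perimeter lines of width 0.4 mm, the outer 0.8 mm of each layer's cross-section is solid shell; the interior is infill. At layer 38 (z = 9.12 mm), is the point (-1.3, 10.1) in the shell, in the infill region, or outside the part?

shell

At z = 9.12 mm: the cylinder: section is a regular 6-gon, circumradius r=12; the cube at (-3, -0.5) does not reach this height (z outside [9.5, 14]); Taking the union: only the r=12 cylinder is present, so the union is just that shape — 1 connected region; the r=2.5 cylinder at (9.5, -3.5) gives a regular 6-gon of circumradius 2.5 (constant along its height); Taking the first minus the rest: starting from that combined region, the r=2.5 cylinder at (9.5, -3.5) partially overlaps it — only the 10.09 mm² overlap (of its 16.24 mm²) is removed, clipping the outline — 1 connected region. Overall, the cross-section is a single solid region. The nearest boundary edge runs (-6.00, 10.39)→(6.00, 10.39); distance from the point to it = 0.29 mm. The point is inside the cross-section, 0.29 mm from the nearest boundary — within the 0.8 mm shell band (2 × 0.4).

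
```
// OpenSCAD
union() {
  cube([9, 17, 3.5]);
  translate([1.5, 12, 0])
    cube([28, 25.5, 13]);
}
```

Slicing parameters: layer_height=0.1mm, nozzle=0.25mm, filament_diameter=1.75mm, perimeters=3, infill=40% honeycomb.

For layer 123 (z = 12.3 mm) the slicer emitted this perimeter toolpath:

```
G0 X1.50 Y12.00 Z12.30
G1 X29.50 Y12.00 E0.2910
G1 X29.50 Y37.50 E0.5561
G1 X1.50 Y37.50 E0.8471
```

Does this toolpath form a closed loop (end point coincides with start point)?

Start point (G0): (1.50, 12.00). End point (last G1): the path does not return to the start — open.

no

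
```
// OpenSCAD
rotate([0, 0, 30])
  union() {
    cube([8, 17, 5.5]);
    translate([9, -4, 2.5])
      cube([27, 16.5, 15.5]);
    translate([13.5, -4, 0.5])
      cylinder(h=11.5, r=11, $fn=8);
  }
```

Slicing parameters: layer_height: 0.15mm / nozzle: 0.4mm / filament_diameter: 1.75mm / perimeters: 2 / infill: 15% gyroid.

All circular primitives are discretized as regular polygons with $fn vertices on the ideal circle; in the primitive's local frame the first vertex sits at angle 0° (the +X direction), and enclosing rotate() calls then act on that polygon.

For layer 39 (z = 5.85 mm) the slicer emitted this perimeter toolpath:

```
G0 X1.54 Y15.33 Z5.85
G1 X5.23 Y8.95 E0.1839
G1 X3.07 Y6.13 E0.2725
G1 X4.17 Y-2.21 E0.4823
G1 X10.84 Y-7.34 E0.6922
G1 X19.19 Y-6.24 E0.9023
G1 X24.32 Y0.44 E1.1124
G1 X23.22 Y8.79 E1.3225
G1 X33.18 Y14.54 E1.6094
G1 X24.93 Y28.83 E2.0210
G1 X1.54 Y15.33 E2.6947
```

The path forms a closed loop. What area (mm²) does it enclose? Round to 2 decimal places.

Apply the shoelace formula to the sequence of (X, Y) vertices; enclosed area = 657.00 mm².

657.00 mm²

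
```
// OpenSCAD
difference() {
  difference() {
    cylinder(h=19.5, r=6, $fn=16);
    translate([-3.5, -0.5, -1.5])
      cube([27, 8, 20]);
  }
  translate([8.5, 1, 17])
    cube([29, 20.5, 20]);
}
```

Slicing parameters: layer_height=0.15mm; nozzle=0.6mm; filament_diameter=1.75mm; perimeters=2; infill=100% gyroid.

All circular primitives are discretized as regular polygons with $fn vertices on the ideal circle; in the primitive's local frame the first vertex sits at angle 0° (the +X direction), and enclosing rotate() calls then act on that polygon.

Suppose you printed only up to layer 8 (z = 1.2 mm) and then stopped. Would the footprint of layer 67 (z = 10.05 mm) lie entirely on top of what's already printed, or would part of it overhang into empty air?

Compare the two slices. At z = 1.2: the cylinder: section is a regular 16-gon, circumradius r=6 (area = (16/2)·6.000²·sin(360°/16) = 110.21 mm²); the 27×8 cube at (-3.5, -0.5) contributes its full rectangle (area 216.00 mm²); Taking the first minus the rest: starting from the r=6 cylinder (110.21 mm²), the 27×8 cube at (-3.5, -0.5) partially overlaps it — only the 51.72 mm² overlap (of its 216.00 mm²) is removed, clipping the outline — area = 58.49 mm²; the cube at (8.5, 1) is absent (z outside [17, 37]); Taking the first minus the rest: none of the subtracted shapes is present at this height, so that combined region is unchanged — area = 58.49 mm². At z = 10.05: the r=6 cylinder contributes a regular 16-gon of circumradius 6 (area = (16/2)·6.000²·sin(360°/16) = 110.21 mm²); the cube at (-3.5, -0.5) (footprint 27×8) is included at this height (area 216.00 mm²); After the difference (first − rest): starting from the r=6 cylinder (110.21 mm²), the 27×8 cube at (-3.5, -0.5) partially overlaps it — only the 51.72 mm² overlap (of its 216.00 mm²) is removed, clipping the outline — area = 58.49 mm²; the cube at (8.5, 1) does not reach this height (z outside [17, 37]); Subtracting the remaining from the first: none of the subtracted shapes is present at this height, so that combined region is unchanged — area = 58.49 mm². Checking containment: the cross-section at z = 10.05 is a subset of the cross-section at z = 1.2.

entirely on top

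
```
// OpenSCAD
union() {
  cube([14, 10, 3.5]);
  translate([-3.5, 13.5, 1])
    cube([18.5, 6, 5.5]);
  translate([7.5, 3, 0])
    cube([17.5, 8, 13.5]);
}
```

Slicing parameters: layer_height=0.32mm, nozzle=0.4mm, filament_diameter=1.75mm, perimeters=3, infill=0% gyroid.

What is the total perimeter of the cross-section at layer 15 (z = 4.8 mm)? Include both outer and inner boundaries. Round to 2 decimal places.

100.00 mm

At z = 4.8 mm: the cube is not intersected at this z (z outside [0, 3.5]); the cube at (-3.5, 13.5) (footprint 18.5×6) is included at this height (perimeter 49.00 mm); the 17.5×8 cube at (7.5, 3) contributes its full rectangle (perimeter 51.00 mm); Merging all regions: the 2 present regions are separate (no shared area or edge), so areas and boundary lengths simply add and each stays a separate island — boundary = 100.00 mm. Overall, the cross-section has 2 separate islands. Total boundary length (outer) = 100.00 mm.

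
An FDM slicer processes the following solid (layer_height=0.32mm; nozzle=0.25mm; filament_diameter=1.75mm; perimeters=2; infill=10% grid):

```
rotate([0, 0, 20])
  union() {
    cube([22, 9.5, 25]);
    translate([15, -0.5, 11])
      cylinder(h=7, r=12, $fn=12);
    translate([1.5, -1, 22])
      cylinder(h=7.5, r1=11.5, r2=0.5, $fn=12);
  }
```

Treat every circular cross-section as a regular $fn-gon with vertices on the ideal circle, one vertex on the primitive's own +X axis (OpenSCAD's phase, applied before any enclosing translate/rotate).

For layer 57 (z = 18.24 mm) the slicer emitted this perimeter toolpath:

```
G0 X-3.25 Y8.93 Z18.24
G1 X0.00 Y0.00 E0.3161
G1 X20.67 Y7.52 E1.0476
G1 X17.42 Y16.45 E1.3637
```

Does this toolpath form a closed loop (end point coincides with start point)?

Start point (G0): (-3.25, 8.93). End point (last G1): the path does not return to the start — open.

no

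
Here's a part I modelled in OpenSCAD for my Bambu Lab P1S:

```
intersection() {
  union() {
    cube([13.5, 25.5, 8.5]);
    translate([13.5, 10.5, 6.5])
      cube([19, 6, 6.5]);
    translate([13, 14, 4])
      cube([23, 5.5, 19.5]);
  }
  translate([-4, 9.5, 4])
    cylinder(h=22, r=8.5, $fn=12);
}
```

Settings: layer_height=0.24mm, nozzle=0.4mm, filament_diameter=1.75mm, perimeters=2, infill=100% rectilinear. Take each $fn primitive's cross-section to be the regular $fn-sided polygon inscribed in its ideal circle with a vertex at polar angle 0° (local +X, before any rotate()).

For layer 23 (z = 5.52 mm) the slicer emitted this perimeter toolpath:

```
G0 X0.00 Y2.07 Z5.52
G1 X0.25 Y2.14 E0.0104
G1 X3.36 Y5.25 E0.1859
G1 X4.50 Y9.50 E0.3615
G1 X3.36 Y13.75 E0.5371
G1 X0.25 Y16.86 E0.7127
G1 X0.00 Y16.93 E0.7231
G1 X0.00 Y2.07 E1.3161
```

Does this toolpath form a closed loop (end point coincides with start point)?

yes

Start point (G0): (0.00, 2.07). End point (last G1): the path returns to the start — closed.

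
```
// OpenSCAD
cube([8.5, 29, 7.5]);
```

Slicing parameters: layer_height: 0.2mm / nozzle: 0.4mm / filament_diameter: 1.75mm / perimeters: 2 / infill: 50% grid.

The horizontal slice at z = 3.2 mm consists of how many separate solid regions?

1

At z = 3.2 mm: the 8.5×29 cube contributes its full rectangle. The result has 1 disconnected region.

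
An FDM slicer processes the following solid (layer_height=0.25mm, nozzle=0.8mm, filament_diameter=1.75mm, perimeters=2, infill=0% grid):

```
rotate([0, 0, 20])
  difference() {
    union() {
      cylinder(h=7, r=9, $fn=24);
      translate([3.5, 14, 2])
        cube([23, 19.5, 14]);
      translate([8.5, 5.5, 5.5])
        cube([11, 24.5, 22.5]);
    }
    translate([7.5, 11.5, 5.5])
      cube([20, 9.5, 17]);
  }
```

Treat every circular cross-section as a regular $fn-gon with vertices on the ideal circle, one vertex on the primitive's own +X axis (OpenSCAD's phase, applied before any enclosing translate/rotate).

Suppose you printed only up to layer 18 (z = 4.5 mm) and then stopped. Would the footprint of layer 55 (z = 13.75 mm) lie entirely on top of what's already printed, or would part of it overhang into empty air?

part overhangs

Compare the two slices. At z = 4.5: the r=9 cylinder gives a regular 24-gon of circumradius 9 (constant along its height) (area = (24/2)·9.000²·sin(360°/24) = 251.57 mm²); the cube at (3.5, 14) is present — its section is the full 23×19.5 rectangle (area 448.50 mm²); the cube at (8.5, 5.5) does not reach this height (z outside [5.5, 28]); Combining (union): the 2 present regions are separate (no shared area or edge), so areas and boundary lengths simply add and each stays a separate island — area = 700.07 mm²; the cube at (7.5, 11.5) is absent (z outside [5.5, 22.5]); After the difference (first − rest): none of the subtracted shapes is present at this height, so that combined region is unchanged — area = 700.07 mm²; (whole slice rotated 20° about Z — lengths, areas and connectivity unchanged). At z = 13.75: the cylinder does not reach this height (z outside [0, 7]); the 23×19.5 cube at (3.5, 14) contributes its full rectangle (area 448.50 mm²); the cube at (8.5, 5.5) (footprint 11×24.5) is included at this height (area 269.50 mm²); Combining (union): the regions partially overlap — summed areas 718.00 mm² minus the doubly-counted overlap 176.00 mm² gives 542.00 mm² — area = 542.00 mm²; the 20×9.5 cube at (7.5, 11.5) contributes its full rectangle (area 190.00 mm²); Subtracting the remaining from the first: starting from that combined region (542.00 mm²), the 20×9.5 cube at (7.5, 11.5) partially overlaps it — only the 160.50 mm² overlap (of its 190.00 mm²) is removed, clipping the outline — area = 381.50 mm²; (rotated 20° about Z; rotation is an isometry so areas/perimeters/island counts are preserved). Checking containment: at z = 13.75 the cross-section extends beyond the z = 4.5 cross-section by about 66.00 mm².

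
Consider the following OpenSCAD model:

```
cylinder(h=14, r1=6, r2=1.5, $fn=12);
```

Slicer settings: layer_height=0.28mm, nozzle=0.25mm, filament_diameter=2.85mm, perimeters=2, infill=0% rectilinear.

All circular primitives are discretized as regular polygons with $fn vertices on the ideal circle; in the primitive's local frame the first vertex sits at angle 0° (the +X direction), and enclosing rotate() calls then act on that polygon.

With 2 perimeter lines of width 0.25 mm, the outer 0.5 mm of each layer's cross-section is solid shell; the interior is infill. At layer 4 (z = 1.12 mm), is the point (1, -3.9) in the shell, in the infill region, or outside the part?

At z = 1.12 mm: the cone (r1=6→r2=1.5) has section circumradius 5.640 here — a regular 12-gon. Overall, the cross-section is a single solid region. The nearest boundary edge runs (-0.00, -5.64)→(2.82, -4.88); distance from the point to it = 1.42 mm. The point is inside the cross-section and 1.42 mm from the nearest boundary — more than the 0.5 mm shell width (2 × 0.25), so it's in the infill interior.

infill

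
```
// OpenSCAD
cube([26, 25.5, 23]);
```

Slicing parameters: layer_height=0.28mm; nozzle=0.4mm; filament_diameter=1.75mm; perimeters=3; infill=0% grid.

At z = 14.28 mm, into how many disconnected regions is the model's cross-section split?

1

At z = 14.28 mm: the 26×25.5 cube contributes its full rectangle. The result has 1 disconnected region.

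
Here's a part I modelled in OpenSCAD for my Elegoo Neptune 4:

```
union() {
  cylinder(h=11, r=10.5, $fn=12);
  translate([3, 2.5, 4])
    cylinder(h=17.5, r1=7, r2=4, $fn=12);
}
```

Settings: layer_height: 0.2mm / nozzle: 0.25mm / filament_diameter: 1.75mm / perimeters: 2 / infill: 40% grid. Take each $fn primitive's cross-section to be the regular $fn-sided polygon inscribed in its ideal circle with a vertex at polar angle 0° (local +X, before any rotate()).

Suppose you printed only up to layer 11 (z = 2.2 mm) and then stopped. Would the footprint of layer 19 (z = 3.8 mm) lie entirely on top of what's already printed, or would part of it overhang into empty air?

Compare the two slices. At z = 2.2: the r=10.5 cylinder contributes a regular 12-gon of circumradius 10.5 (area = (12/2)·10.500²·sin(360°/12) = 330.75 mm²); the cone at (3, 2.5) is not intersected at this z (z outside [4, 21.5]); Combining (union): only the r=10.5 cylinder is present, so the union is just that shape — area = 330.75 mm². At z = 3.8: the r=10.5 cylinder gives a regular 12-gon of circumradius 10.5 (constant along its height) (area = (12/2)·10.500²·sin(360°/12) = 330.75 mm²); the cone at (3, 2.5) is not intersected at this z (z outside [4, 21.5]); Taking the union: only the r=10.5 cylinder is present, so the union is just that shape — area = 330.75 mm². Checking containment: the cross-section at z = 3.8 is a subset of the cross-section at z = 2.2.

entirely on top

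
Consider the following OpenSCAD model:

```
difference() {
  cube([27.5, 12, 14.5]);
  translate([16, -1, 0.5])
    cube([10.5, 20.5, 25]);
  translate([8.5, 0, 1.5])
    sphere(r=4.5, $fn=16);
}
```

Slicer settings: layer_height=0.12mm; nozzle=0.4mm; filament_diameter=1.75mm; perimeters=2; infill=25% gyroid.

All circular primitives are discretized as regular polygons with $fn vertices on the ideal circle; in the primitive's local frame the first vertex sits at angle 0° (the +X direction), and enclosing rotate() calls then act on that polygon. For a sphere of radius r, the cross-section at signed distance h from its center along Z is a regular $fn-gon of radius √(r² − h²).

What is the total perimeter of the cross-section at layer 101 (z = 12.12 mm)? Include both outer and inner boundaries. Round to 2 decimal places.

At z = 12.12 mm: the cube (footprint 27.5×12) is included at this height (perimeter 79.00 mm); the 10.5×20.5 cube at (16, -1) contributes its full rectangle (perimeter 62.00 mm); the sphere at (8.5, 0) does not reach this height (|z−center|=10.620 > r=4.5); After the difference (first − rest): starting from the 27.5×12 cube, the 10.5×20.5 cube at (16, -1) partially overlaps it — only the 126.00 mm² overlap (of its 215.25 mm²) is removed, clipping the outline — boundary = 82.00 mm. Overall, the cross-section has 2 separate islands. Total boundary length (outer) = 82.00 mm.

82.00 mm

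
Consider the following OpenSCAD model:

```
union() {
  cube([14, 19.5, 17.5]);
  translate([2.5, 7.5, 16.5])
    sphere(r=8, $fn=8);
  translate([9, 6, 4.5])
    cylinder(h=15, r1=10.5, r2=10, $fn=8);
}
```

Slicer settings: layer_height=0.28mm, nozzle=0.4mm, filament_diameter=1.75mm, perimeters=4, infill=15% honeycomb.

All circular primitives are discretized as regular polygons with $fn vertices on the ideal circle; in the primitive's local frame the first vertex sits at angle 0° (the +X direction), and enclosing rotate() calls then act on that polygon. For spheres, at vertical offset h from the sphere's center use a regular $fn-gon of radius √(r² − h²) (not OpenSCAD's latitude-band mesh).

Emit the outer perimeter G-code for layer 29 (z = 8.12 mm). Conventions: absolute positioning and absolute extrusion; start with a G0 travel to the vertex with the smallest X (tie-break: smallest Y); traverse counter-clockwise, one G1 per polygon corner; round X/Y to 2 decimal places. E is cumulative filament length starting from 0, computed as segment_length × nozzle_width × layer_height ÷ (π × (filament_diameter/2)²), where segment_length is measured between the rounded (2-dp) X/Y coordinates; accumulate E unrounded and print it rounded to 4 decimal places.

At z = 8.12 mm: the cube (footprint 14×19.5) is included at this height; the sphere at (2.5, 7.5) is not intersected at this z (|z−center|=8.380 > r=8); the cone at (9, 6): at t=0.241 of its height the radius interpolates to r₁+(r₂−r₁)t = 10.379, giving a regular 8-gon of that circumradius; Taking the union: the regions partially overlap (shared area 203.12 mm²), so overlapping operands fuse into one piece — 1 connected region. The outline is a single polygon with 13 vertices. Extrusion per mm of travel: 0.4 × 0.28 / (π × 0.875²) = 0.046564. Accumulating E over each segment gives final E = 3.5440.

G0 X-1.38 Y6.00 Z8.12
G1 X0.00 Y2.67 E0.1678
G1 X0.00 Y0.00 E0.2922
G1 X1.11 Y0.00 E0.3439
G1 X1.66 Y-1.34 E0.4113
G1 X9.00 Y-4.38 E0.7812
G1 X16.34 Y-1.34 E1.1512
G1 X19.38 Y6.00 E1.5211
G1 X16.34 Y13.34 E1.8910
G1 X14.00 Y14.31 E2.0090
G1 X14.00 Y19.50 E2.2507
G1 X0.00 Y19.50 E2.9026
G1 X0.00 Y9.33 E3.3761
G1 X-1.38 Y6.00 E3.5440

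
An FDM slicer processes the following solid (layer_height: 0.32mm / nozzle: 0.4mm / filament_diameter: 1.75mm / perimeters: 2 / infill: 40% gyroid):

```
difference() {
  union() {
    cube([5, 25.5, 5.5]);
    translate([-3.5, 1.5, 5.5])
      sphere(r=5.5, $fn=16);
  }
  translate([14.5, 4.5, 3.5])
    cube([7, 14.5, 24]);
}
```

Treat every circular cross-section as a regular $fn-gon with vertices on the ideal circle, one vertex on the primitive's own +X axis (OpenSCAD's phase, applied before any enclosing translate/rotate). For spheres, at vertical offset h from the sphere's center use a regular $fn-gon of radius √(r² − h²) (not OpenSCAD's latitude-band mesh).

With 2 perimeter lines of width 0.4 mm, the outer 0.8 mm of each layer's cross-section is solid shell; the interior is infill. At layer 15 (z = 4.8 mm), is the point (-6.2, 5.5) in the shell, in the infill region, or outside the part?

At z = 4.8 mm: the cube (footprint 5×25.5) is included at this height; the r=5.5 sphere at (-3.5, 1.5) slices to a regular 16-gon of circumradius 5.455 (√(r²−h²) with h=0.7 from center); Combining (union): the regions partially overlap (shared area 8.08 mm²), so overlapping operands fuse into one piece — 1 connected region; the cube at (14.5, 4.5) is present — its section is the full 7×14.5 rectangle; Subtracting the remaining from the first: starting from the result so far, the 7×14.5 cube at (14.5, 4.5) misses the remaining region (no effect) — 1 connected region. Overall, the cross-section is a single solid region. The nearest boundary edge runs (-7.36, 5.36)→(-5.59, 6.54); distance from the point to it = 0.52 mm. The point is inside the cross-section, 0.52 mm from the nearest boundary — within the 0.8 mm shell band (2 × 0.4).

shell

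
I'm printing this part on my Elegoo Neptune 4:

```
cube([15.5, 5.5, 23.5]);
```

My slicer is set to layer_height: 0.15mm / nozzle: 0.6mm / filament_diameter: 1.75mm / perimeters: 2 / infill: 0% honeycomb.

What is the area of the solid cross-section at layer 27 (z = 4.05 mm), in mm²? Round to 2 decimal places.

At z = 4.05 mm: the cube (footprint 15.5×5.5) is included at this height (area 85.25 mm²). Overall, the cross-section is a single solid region. Net area = 85.25 mm².

85.25 mm²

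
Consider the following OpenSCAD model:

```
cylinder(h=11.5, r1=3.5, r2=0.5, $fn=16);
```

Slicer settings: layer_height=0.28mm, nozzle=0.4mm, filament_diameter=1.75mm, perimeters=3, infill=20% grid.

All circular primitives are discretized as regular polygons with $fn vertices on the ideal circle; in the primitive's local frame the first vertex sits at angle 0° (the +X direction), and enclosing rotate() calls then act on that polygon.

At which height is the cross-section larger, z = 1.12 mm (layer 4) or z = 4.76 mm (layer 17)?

Layer 4 (z = 1.12): the cone (r1=3.5→r2=0.5) has section circumradius 3.208 here — a regular 16-gon (area = (16/2)·3.208²·sin(360°/16) = 31.50 mm²). So its area = 31.50 mm². Layer 17 (z = 4.76): the cone (r1=3.5→r2=0.5) has section circumradius 2.258 here — a regular 16-gon (area = (16/2)·2.258²·sin(360°/16) = 15.61 mm²). So its area = 15.61 mm². Layer 4 is larger (31.50 vs 15.61 mm²).

layer 4 (z = 1.12 mm)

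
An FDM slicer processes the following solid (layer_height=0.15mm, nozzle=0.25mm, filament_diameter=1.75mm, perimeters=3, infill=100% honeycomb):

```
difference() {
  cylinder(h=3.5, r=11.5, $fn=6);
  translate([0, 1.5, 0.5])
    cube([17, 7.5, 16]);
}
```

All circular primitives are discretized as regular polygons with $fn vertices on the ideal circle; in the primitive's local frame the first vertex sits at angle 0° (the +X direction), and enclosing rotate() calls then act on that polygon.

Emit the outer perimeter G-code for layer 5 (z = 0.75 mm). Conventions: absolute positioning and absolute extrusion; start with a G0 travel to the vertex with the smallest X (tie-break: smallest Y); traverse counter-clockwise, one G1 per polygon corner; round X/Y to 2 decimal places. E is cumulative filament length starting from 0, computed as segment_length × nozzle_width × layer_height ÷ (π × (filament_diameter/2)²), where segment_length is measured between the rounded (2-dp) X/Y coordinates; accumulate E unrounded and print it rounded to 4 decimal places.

G0 X-11.50 Y0.00 Z0.75
G1 X-5.75 Y-9.96 E0.1793
G1 X5.75 Y-9.96 E0.3586
G1 X11.50 Y0.00 E0.5379
G1 X10.63 Y1.50 E0.5649
G1 X0.00 Y1.50 E0.7307
G1 X0.00 Y9.00 E0.8476
G1 X6.30 Y9.00 E0.9458
G1 X5.75 Y9.96 E0.9631
G1 X-5.75 Y9.96 E1.1424
G1 X-11.50 Y0.00 E1.3217

At z = 0.75 mm: the cylinder: section is a regular 6-gon, circumradius r=11.5; the cube at (0, 1.5) (footprint 17×7.5) is included at this height; Subtracting the remaining from the first: starting from the r=11.5 cylinder, the 17×7.5 cube at (0, 1.5) partially overlaps it — only the 63.52 mm² overlap (of its 127.50 mm²) is removed, clipping the outline — 1 connected region. The outline is a single polygon with 10 vertices. Extrusion per mm of travel: 0.25 × 0.15 / (π × 0.875²) = 0.015591. Accumulating E over each segment gives final E = 1.3217.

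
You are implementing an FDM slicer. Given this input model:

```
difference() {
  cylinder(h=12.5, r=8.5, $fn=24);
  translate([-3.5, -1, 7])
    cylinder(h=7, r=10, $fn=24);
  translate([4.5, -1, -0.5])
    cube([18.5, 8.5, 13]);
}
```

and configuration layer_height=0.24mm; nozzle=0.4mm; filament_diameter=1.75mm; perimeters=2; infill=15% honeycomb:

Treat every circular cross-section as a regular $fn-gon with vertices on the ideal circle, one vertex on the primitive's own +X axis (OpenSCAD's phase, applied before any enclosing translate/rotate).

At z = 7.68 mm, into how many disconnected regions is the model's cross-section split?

2

At z = 7.68 mm: the r=8.5 cylinder gives a regular 24-gon of circumradius 8.5 (constant along its height); the r=10 cylinder at (-3.5, -1) contributes a regular 24-gon of circumradius 10; the 18.5×8.5 cube at (4.5, -1) contributes its full rectangle; After the difference (first − rest): starting from the r=8.5 cylinder, the r=10 cylinder at (-3.5, -1) partially overlaps it — only the 195.12 mm² overlap (of its 310.58 mm²) is removed, clipping the outline; the 18.5×8.5 cube at (4.5, -1) partially overlaps it — only the 16.06 mm² overlap (of its 157.25 mm²) is removed, clipping the outline — 2 connected regions. The result has 2 disconnected regions.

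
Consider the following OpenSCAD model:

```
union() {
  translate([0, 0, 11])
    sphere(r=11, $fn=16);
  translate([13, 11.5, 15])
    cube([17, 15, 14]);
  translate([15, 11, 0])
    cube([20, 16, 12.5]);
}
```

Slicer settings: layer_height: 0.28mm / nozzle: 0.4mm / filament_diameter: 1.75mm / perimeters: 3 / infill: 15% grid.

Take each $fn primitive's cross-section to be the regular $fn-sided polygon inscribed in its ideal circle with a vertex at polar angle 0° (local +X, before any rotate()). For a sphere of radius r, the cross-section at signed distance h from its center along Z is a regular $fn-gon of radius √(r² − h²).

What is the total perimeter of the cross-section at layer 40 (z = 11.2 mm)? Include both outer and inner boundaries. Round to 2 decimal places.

At z = 11.2 mm: the sphere: section is a regular 16-gon, circumradius = √(r²−h²) = √(11²−0.2²) = 10.998 (perimeter = 2·16·10.998·sin(180°/16) = 68.66 mm); the cube at (13, 11.5) does not reach this height (z outside [15, 29]); the 20×16 cube at (15, 11) contributes its full rectangle (perimeter 72.00 mm); Combining (union): the 2 present regions are separate (no shared area or edge), so areas and boundary lengths simply add and each stays a separate island — boundary = 140.66 mm. Overall, the cross-section has 2 separate islands. Total boundary length (outer) = 140.66 mm.

140.66 mm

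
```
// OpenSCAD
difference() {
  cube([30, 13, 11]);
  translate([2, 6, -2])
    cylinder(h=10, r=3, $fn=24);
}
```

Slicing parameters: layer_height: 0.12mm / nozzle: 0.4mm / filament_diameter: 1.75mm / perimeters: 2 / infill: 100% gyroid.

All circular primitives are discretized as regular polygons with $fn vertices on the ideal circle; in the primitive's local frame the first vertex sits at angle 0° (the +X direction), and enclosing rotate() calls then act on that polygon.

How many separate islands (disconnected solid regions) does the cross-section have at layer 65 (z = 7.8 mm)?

At z = 7.8 mm: the cube is present — its section is the full 30×13 rectangle; the r=3 cylinder at (2, 6) gives a regular 24-gon of circumradius 3 (constant along its height); Subtracting the remaining from the first: starting from the 30×13 cube, the r=3 cylinder at (2, 6) partially overlaps it — only the 24.94 mm² overlap (of its 27.95 mm²) is removed, clipping the outline — 1 connected region. Overall, the cross-section is a single solid region. Island count = 1.

1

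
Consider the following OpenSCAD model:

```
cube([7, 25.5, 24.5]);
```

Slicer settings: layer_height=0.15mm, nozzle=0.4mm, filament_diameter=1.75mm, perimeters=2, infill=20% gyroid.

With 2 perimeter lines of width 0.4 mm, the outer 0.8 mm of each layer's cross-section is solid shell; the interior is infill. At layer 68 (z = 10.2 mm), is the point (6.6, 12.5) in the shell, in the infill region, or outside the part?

shell

At z = 10.2 mm: the cube (footprint 7×25.5) is included at this height. Overall, the cross-section is a single solid region. The nearest boundary edge runs (7.00, 0.00)→(7.00, 25.50); distance from the point to it = 0.40 mm. The point is inside the cross-section, 0.40 mm from the nearest boundary — within the 0.8 mm shell band (2 × 0.4).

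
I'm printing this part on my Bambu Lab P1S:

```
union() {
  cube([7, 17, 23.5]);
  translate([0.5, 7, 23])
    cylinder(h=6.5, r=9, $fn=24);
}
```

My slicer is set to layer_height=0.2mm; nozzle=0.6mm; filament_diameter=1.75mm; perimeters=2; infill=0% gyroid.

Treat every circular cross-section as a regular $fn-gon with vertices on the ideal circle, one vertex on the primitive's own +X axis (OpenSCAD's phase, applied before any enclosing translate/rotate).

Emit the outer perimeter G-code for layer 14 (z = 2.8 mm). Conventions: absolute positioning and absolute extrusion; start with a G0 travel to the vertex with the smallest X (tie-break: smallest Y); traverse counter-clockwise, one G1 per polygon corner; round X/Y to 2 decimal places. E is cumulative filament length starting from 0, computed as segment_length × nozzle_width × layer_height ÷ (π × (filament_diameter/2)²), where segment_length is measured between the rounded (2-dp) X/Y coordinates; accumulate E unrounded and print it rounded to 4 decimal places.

At z = 2.8 mm: the 7×17 cube contributes its full rectangle; the cylinder at (0.5, 7) is not intersected at this z (z outside [23, 29.5]); Taking the union: only the 7×17 cube is present, so the union is just that shape — 1 connected region. The outline is a single polygon with 4 vertices. Extrusion per mm of travel: 0.6 × 0.2 / (π × 0.875²) = 0.049890. Accumulating E over each segment gives final E = 2.3947.

G0 X0.00 Y0.00 Z2.80
G1 X7.00 Y0.00 E0.3492
G1 X7.00 Y17.00 E1.1974
G1 X0.00 Y17.00 E1.5466
G1 X0.00 Y0.00 E2.3947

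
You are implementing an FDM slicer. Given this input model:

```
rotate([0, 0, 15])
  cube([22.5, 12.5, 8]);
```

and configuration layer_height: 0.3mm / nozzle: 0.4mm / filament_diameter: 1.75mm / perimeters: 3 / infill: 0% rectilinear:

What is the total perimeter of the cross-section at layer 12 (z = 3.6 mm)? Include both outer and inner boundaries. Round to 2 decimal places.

70.00 mm

At z = 3.6 mm: the cube (footprint 22.5×12.5) is included at this height (perimeter 70.00 mm); (rotated 15° about Z; rotation is an isometry so areas/perimeters/island counts are preserved). Overall, the cross-section is a single solid region. Total boundary length (outer) = 70.00 mm.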